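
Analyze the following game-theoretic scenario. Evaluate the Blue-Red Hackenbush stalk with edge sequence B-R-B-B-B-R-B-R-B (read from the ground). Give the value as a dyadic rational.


Edges (from ground): B-R-B-B-B-R-B-R-B
By Berlekamp's sign-expansion rule, a Blue-Red Hackenbush stalk has the value of the surreal number whose sign sequence is the edge sequence with B -> + and R -> -.
Sign sequence: +-+++-+-+
Trace the sign expansion in the surreal number tree, starting from 0:
Edge 1: B (sign +) -> bounds (0, +inf), value = 1
Edge 2: R (sign -) -> bounds (0, 1), value = 1/2
Edge 3: B (sign +) -> bounds (1/2, 1), value = 3/4
Edge 4: B (sign +) -> bounds (3/4, 1), value = 7/8
Edge 5: B (sign +) -> bounds (7/8, 1), value = 15/16
Edge 6: R (sign -) -> bounds (7/8, 15/16), value = 29/32
Edge 7: B (sign +) -> bounds (29/32, 15/16), value = 59/64
Edge 8: R (sign -) -> bounds (29/32, 59/64), value = 117/128
Edge 9: B (sign +) -> bounds (117/128, 59/64), value = 235/256
Game value = 235/256

235/256


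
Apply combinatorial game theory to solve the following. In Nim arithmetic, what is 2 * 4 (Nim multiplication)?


Nim multiplication is bilinear over XOR: (u XOR v) * w = (u*w) XOR (v*w).
So we split each operand into its bit components and XOR the pairwise Nim products.
2 = 2 (as XOR of powers of 2).
4 = 4 (as XOR of powers of 2).
Using the standard Nim-product table on single bits:
  2*2 = 3,   2*4 = 8,   2*8 = 12,
  4*4 = 6,   4*8 = 11,  8*8 = 13,
and  1*x = x (identity), k*l = l*k (commutative).
Pairwise Nim products:
  2 * 4 = 8
XOR them: 8 = 8.
Result: 2 * 4 = 8 (in Nim).

8


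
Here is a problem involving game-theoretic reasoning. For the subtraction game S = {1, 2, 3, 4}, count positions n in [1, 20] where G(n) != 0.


Subtraction set S = {1, 2, 3, 4}, so G(n) = n mod 5.
G(n) = 0 when n is a multiple of 5.
Multiples of 5 in [1, 20]: 4
N-positions (nonzero Grundy) = 20 - 4 = 16

16


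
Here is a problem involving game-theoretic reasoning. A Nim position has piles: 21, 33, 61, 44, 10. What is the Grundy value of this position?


We need the XOR (exclusive or) of all pile sizes.
After XOR-ing pile 1 (size 21): 0 XOR 21 = 21
After XOR-ing pile 2 (size 33): 21 XOR 33 = 52
After XOR-ing pile 3 (size 61): 52 XOR 61 = 9
After XOR-ing pile 4 (size 44): 9 XOR 44 = 37
After XOR-ing pile 5 (size 10): 37 XOR 10 = 47
The Nim-value of this position is 47.

47


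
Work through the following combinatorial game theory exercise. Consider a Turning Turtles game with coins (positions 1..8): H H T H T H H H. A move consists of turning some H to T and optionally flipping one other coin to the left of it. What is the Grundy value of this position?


Coins: H H T H T H H H
Key fact: a single head at position k behaves exactly like a Nim heap of size k (turning it to T and optionally flipping a coin at j < k corresponds to moving the heap from k to j, or to 0), and heads combine as a disjunctive sum (two heads at the same place would cancel, matching j XOR j = 0). So the Nim-value is the XOR of the 1-indexed positions of the heads.
Face-up positions (1-indexed): [1, 2, 4, 6, 7, 8]
XOR 0 with 1: 0 XOR 1 = 1
XOR 1 with 2: 1 XOR 2 = 3
XOR 3 with 4: 3 XOR 4 = 7
XOR 7 with 6: 7 XOR 6 = 1
XOR 1 with 7: 1 XOR 7 = 6
XOR 6 with 8: 6 XOR 8 = 14
Nim-value = 14

14


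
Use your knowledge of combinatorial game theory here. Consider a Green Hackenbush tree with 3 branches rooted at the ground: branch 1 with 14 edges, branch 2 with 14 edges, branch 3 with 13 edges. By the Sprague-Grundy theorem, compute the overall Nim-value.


The tree has 3 branches from the ground vertex.
In Green Hackenbush, the Nim-value of a simple path of length k is k.
Branch 1: length 14, Nim-value = 14
Branch 2: length 14, Nim-value = 14
Branch 3: length 13, Nim-value = 13
Total Nim-value = XOR of all branch values:
0 XOR 14 = 14
14 XOR 14 = 0
0 XOR 13 = 13
Nim-value of the tree = 13

13


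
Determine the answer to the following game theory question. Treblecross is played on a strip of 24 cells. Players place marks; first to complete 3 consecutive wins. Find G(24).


Treblecross: place X on empty cells; 3-in-a-row wins.
Playing within two cells of an existing X lets the opponent win at once, so sensible play treats the cells i-2..i+2 around each X as dead. The player left with no safe cell loses, so this is a normal-play take-away game on strips of safe cells.
Placing X at cell i (0-indexed) of a strip of k safe cells leaves independent strips of sizes max(0, i-2) and max(0, k-i-3). Hence G(k) = mex{ G(max(0,i-2)) XOR G(max(0,k-i-3)) : 0 <= i < k }, with G(0) = 0.
G(1): splits (0,0):0^0=0 -> mex({0}) = 1
G(2): splits (0,0):0^0=0 -> mex({0}) = 1
G(3): splits (0,0):0^0=0 -> mex({0}) = 1
G(4): splits (0,1):0^1=1 (0,0):0^0=0 -> mex({0, 1}) = 2
G(5): splits (0,2):0^1=1 (0,1):0^1=1 (0,0):0^0=0 -> mex({0, 1}) = 2
G(6) = mex({1}) = 0
G(7) = mex({0, 1, 2}) = 3
G(8) = mex({0, 1, 2}) = 3
G(9) = mex({0, 2}) = 1
G(10) = mex({0, 2, 3}) = 1
G(11) = mex({0, 3}) = 1
G(12) = mex({1, 3}) = 0
G(13) = mex({0, 1, 2, 3}) = 4
G(14) = mex({0, 1, 2}) = 3
G(15) = mex({0, 1, 2}) = 3
G(16) = mex({0, 1, 2, 4}) = 3
G(17) = mex({0, 1, 3, 4}) = 2
G(18) = mex({0, 1, 3, 4}) = 2
G(19) = mex({0, 1, 3, 5}) = 2
G(20) = mex({0, 1, 2, 3, 5}) = 4
G(21) = mex({0, 1, 2, 3, 5}) = 4
G(22) = mex({1, 2, 6}) = 0
G(23) = mex({0, 1, 2, 3, 4, 6}) = 5
G(24) = mex({0, 1, 2, 3, 4}) = 5
Therefore G(24) = 5.

5


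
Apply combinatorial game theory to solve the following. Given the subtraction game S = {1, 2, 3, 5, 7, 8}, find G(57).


The subtraction set is S = {1, 2, 3, 5, 7, 8}.
G(k) = mex{ G(k - s) : s in S, s <= k }. We compute iteratively: G(0) = 0.
G(1) = mex({0}) = 1
G(2) = mex({0, 1}) = 2
G(3) = mex({0, 1, 2}) = 3
G(4) = mex({1, 2, 3}) = 0
G(5) = mex({0, 2, 3}) = 1
G(6) = mex({0, 1, 3}) = 2
G(7) = mex({0, 1, 2}) = 3
G(8) = mex({0, 1, 2, 3}) = 4
G(9) = mex({0, 1, 2, 3, 4}) = 5
G(10) = mex({1, 2, 3, 4, 5}) = 0
G(11) = mex({0, 2, 3, 4, 5}) = 1
G(12) = mex({0, 1, 3, 5}) = 2
G(13) = mex({0, 1, 2, 4}) = 3
G(14) = mex({1, 2, 3, 5}) = 0
G(15) = mex({0, 2, 3, 4}) = 1
G(16) = mex({0, 1, 3, 4, 5}) = 2
G(17) = mex({0, 1, 2, 5}) = 3
Observe that G(10)..G(17) = 0, 1, 2, 3, 0, 1, 2, 3 repeats G(0)..G(7) = 0, 1, 2, 3, 0, 1, 2, 3.
For k >= max(S) = 8, G(k) is determined by the previous 8 values G(k-8)..G(k-1); a window of 8 consecutive values has recurred shifted by 10, so by induction G(k + 10) = G(k) for all k >= 0: the sequence is periodic from the start with period 10.
One period: G(0..9) = 0, 1, 2, 3, 0, 1, 2, 3, 4, 5.
57 mod 10 = 7, so G(57) = G(7) = 3.

3


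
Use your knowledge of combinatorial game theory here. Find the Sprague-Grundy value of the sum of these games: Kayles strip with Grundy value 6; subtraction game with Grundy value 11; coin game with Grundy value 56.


By the Sprague-Grundy theorem, the Grundy value of a sum of games is the XOR of individual Grundy values.
Kayles strip: Grundy value = 6. Running XOR: 0 XOR 6 = 6
subtraction game: Grundy value = 11. Running XOR: 6 XOR 11 = 13
coin game: Grundy value = 56. Running XOR: 13 XOR 56 = 53
The combined Grundy value is 53.

53


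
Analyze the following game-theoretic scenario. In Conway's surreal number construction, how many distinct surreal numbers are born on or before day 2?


Day 0: {|} = 0 is born. Count = 1.
Day n: the number of surreal numbers born by day n is 2^(n+1) - 1.
By day 0: 2^1 - 1 = 1
By day 1: 2^2 - 1 = 3
By day 2: 2^3 - 1 = 7
By day 2: 7 surreal numbers.

7


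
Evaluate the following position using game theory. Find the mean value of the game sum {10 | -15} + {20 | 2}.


G1 = {10 | -15}, G2 = {20 | 2}
Each is a switch {a | b} with numbers a > b; its mean value is (a + b)/2, and mean value is additive over game sums: m(G1 + G2) = m(G1) + m(G2).
Mean of G1 = (10 + (-15))/2 = -5/2 = -5/2
Mean of G2 = (20 + (2))/2 = 22/2 = 11
Mean of G1 + G2 = -5/2 + 11 = 17/2

17/2


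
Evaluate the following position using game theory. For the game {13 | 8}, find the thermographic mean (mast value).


Game = {13 | 8}, a switch {a | b} with numbers a > b.
Its thermograph has left wall a - t and right wall b + t, which meet at t = (a - b)/2, where both equal (a + b)/2. So the mast (mean value) is at (a + b)/2.
Mean = (13 + (8))/2 = 21/2 = 21/2

21/2


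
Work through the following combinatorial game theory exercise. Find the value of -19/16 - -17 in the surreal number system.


x = -19/16, y = -17
Converting to common denominator: 16
x = -19/16, y = -272/16
x - y = -19/16 - -17 = 253/16

253/16


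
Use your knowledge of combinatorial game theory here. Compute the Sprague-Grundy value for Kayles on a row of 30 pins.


Kayles: a move removes 1 or 2 adjacent pins from a contiguous row.
Removing pins from a row of k leaves two independent rows (a, b) with a + b = k - 1 (one pin) or a + b = k - 2 (two pins); an end removal gives a = 0.
By Sprague-Grundy, G(k) = mex{ G(a) XOR G(b) } over all these splits. G(0) = 0.
G(1): splits (0,0):0^0=0 -> mex({0}) = 1
G(2): splits (0,1):0^1=1 (0,0):0^0=0 -> mex({0, 1}) = 2
G(3): splits (0,2):0^2=2 (1,1):1^1=0 (0,1):0^1=1 -> mex({0, 1, 2}) = 3
G(4): splits (0,3):0^3=3 (1,2):1^2=3 (0,2):0^2=2 (1,1):1^1=0 -> mex({0, 2, 3}) = 1
G(5): splits (0,4):0^1=1 (1,3):1^3=2 (2,2):2^2=0 (0,3):0^3=3 (1,2):1^2=3 -> mex({0, 1, 2, 3}) = 4
G(6) = mex({0, 1, 2, 4}) = 3
G(7) = mex({0, 1, 3, 4, 5}) = 2
G(8) = mex({0, 2, 3, 5, 6}) = 1
G(9) = mex({0, 1, 2, 3, 6, 7}) = 4
G(10) = mex({0, 1, 3, 4, 5, 7}) = 2
G(11) = mex({0, 1, 2, 3, 4, 5}) = 6
G(12) = mex({0, 1, 2, 3, 5, 6, 7}) = 4
G(13) = mex({0, 2, 3, 4, 6, 7}) = 1
G(14) = mex({0, 1, 4, 5, 6, 7}) = 2
G(15) = mex({0, 1, 2, 3, 4, 5, 6}) = 7
G(16) = mex({0, 2, 3, 5, 6, 7}) = 1
G(17) = mex({0, 1, 2, 3, 5, 6, 7}) = 4
G(18) = mex({0, 1, 2, 4, 5, 6}) = 3
G(19) = mex({0, 1, 3, 4, 5, 7}) = 2
G(20) = mex({0, 2, 3, 4, 5, 6, 7}) = 1
G(21) = mex({0, 1, 2, 3, 5, 6, 7}) = 4
G(22) = mex({0, 1, 2, 3, 4, 5, 7}) = 6
G(23) = mex({0, 1, 2, 3, 4, 5, 6}) = 7
G(24) = mex({0, 1, 2, 3, 5, 6, 7}) = 4
G(25) = mex({0, 2, 3, 4, 6, 7}) = 1
G(26) = mex({0, 1, 3, 4, 5, 6, 7}) = 2
G(27) = mex({0, 1, 2, 3, 4, 5, 6, 7}) = 8
G(28) = mex({0, 1, 2, 3, 4, 6, 7, 8}) = 5
G(29) = mex({0, 1, 2, 3, 5, 6, 7, 8, 9}) = 4
G(30) = mex({0, 1, 2, 3, 4, 5, 6, 9, 10}) = 7
Therefore G(30) = 7.

7


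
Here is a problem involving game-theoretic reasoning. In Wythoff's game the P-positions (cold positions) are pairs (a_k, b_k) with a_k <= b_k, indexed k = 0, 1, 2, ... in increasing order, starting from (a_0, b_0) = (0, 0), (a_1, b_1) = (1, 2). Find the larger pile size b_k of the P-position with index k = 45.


By Wythoff's theorem, a_k = floor(k * phi) and b_k = floor(k * phi^2) = a_k + k, where phi = (1 + sqrt(5))/2 is the golden ratio.
phi = (1 + sqrt(5))/2 = 1.618034
phi^2 = phi + 1 = 2.618034
k = 45
k * phi^2 = 45 * 2.618034 = 117.811529
b_45 = floor(k * phi^2) = 117 (check: a_45 + k = 72 + 45 = 117)

117


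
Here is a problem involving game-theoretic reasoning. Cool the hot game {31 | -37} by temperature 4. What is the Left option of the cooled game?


Original game: {31 | -37} (a switch {a | b} with a > b).
Cooling by t (for t below the temperature (a - b)/2 = 34) taxes each move by t: {a | b} cooled by t is {a - t | b + t}.
Cooling amount: t = 4
Cooled Left option: 31 - 4 = 27
Cooled Right option: -37 + 4 = -33
Cooled game: {27 | -33}
Left option = 27

27


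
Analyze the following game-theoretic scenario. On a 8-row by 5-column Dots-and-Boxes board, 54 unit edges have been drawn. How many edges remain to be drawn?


Grid: 8 x 5 boxes, i.e. 9 rows and 6 columns of dots.
Horizontal edges: (rows + 1) * cols = 9 * 5 = 45
Vertical edges: rows * (cols + 1) = 8 * 6 = 48
Total edges: 45 + 48 = 93
Edges drawn: 54
Remaining: 93 - 54 = 39

39


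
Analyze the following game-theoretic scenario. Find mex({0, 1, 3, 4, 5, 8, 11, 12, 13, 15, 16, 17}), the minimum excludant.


Set = {0, 1, 3, 4, 5, 8, 11, 12, 13, 15, 16, 17}
0 is in the set.
1 is in the set.
2 is NOT in the set. This is the mex.
mex = 2

2


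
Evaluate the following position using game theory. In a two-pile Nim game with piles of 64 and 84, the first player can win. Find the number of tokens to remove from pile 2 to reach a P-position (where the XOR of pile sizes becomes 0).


Piles: 64 and 84
Current XOR: 64 XOR 84 = 20 (non-zero, so this is an N-position).
To make the XOR zero, we need to find a move that balances the piles.
For pile 2 (size 84): target = 84 XOR 20 = 64
We reduce pile 2 from 84 to 64.
Tokens removed: 84 - 64 = 20
Verification: 64 XOR 64 = 0

20


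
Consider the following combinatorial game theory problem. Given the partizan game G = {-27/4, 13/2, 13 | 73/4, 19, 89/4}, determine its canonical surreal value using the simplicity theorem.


Left options: {-27/4, 13/2, 13}, max = 13
Right options: {73/4, 19, 89/4}, min = 73/4
All options are numbers and max(Left) < min(Right), so by the simplicity theorem the value is the simplest (earliest-born) number strictly between 13 and 73/4.
Integers 14 through 18 all lie strictly between 13 and 73/4.
Among integers, the simplest (lowest birthday = smallest |n|; 0 is born on day 0, +-n on day n) is 14.
No non-integer in the interval can be simpler: if x is a non-integer in the interval, then floor(x) or ceil(x) also lies in the interval (the interval contains an integer), and both are proper prefixes of x's sign expansion, i.e. born earlier. So the game value is 14.
Game value = 14

14


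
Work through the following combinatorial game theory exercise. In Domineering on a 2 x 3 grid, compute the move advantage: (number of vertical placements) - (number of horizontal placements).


Board is 2 x 3 (rows x cols).
Left (vertical) placements: (rows-1) * cols = 1 * 3 = 3
Right (horizontal) placements: rows * (cols-1) = 2 * 2 = 4
Advantage = Left - Right = 3 - 4 = -1

-1


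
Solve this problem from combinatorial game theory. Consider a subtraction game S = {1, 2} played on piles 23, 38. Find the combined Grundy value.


Subtraction set: {1, 2}
For this subtraction set, G(n) = n mod 3 (period = max + 1 = 3).
Pile 1 (size 23): G(23) = 23 mod 3 = 2
Pile 2 (size 38): G(38) = 38 mod 3 = 2
Total Grundy value = XOR of all: 2 XOR 2 = 0

0


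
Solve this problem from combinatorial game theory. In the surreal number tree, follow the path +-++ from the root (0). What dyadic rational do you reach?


Sign expansion: +-++
Rule: track bounds (lo, hi), initially (-inf, +inf). On '+', the current value becomes lo and we move to the simplest number in (value, hi): value + 1 if hi = +inf, otherwise the midpoint (value + hi)/2. On '-', the current value becomes hi and we move to value - 1 if lo = -inf, otherwise the midpoint (lo + value)/2.
Start at 0.
Step 1: sign = +, move right. Bounds: (0, +inf). Value = 1
Step 2: sign = -, move left. Bounds: (0, 1). Value = 1/2
Step 3: sign = +, move right. Bounds: (1/2, 1). Value = 3/4
Step 4: sign = +, move right. Bounds: (3/4, 1). Value = 7/8
The surreal number with sign expansion +-++ is 7/8.

7/8


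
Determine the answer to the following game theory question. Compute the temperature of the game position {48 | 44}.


The game is {48 | 44}, a switch {a | b} with numbers a > b.
Cooling {a | b} by t gives {a - t | b + t}, which stops being hot when a - t = b + t, i.e. at t = (a - b)/2. So the temperature of a switch is (a - b)/2.
Temperature = (Left option - Right option) / 2
= (48 - (44)) / 2
= 4 / 2
= 2

2


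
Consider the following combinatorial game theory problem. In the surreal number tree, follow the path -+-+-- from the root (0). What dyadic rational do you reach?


Sign expansion: -+-+--
Rule: track bounds (lo, hi), initially (-inf, +inf). On '+', the current value becomes lo and we move to the simplest number in (value, hi): value + 1 if hi = +inf, otherwise the midpoint (value + hi)/2. On '-', the current value becomes hi and we move to value - 1 if lo = -inf, otherwise the midpoint (lo + value)/2.
Start at 0.
Step 1: sign = -, move left. Bounds: (-inf, 0). Value = -1
Step 2: sign = +, move right. Bounds: (-1, 0). Value = -1/2
Step 3: sign = -, move left. Bounds: (-1, -1/2). Value = -3/4
Step 4: sign = +, move right. Bounds: (-3/4, -1/2). Value = -5/8
Step 5: sign = -, move left. Bounds: (-3/4, -5/8). Value = -11/16
Step 6: sign = -, move left. Bounds: (-3/4, -11/16). Value = -23/32
The surreal number with sign expansion -+-+-- is -23/32.

-23/32


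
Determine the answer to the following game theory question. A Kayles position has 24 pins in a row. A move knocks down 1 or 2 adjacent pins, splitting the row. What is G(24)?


Kayles: a move removes 1 or 2 adjacent pins from a contiguous row.
Removing pins from a row of k leaves two independent rows (a, b) with a + b = k - 1 (one pin) or a + b = k - 2 (two pins); an end removal gives a = 0.
By Sprague-Grundy, G(k) = mex{ G(a) XOR G(b) } over all these splits. G(0) = 0.
G(1): splits (0,0):0^0=0 -> mex({0}) = 1
G(2): splits (0,1):0^1=1 (0,0):0^0=0 -> mex({0, 1}) = 2
G(3): splits (0,2):0^2=2 (1,1):1^1=0 (0,1):0^1=1 -> mex({0, 1, 2}) = 3
G(4): splits (0,3):0^3=3 (1,2):1^2=3 (0,2):0^2=2 (1,1):1^1=0 -> mex({0, 2, 3}) = 1
G(5): splits (0,4):0^1=1 (1,3):1^3=2 (2,2):2^2=0 (0,3):0^3=3 (1,2):1^2=3 -> mex({0, 1, 2, 3}) = 4
G(6) = mex({0, 1, 2, 4}) = 3
G(7) = mex({0, 1, 3, 4, 5}) = 2
G(8) = mex({0, 2, 3, 5, 6}) = 1
G(9) = mex({0, 1, 2, 3, 6, 7}) = 4
G(10) = mex({0, 1, 3, 4, 5, 7}) = 2
G(11) = mex({0, 1, 2, 3, 4, 5}) = 6
G(12) = mex({0, 1, 2, 3, 5, 6, 7}) = 4
G(13) = mex({0, 2, 3, 4, 6, 7}) = 1
G(14) = mex({0, 1, 4, 5, 6, 7}) = 2
G(15) = mex({0, 1, 2, 3, 4, 5, 6}) = 7
G(16) = mex({0, 2, 3, 5, 6, 7}) = 1
G(17) = mex({0, 1, 2, 3, 5, 6, 7}) = 4
G(18) = mex({0, 1, 2, 4, 5, 6}) = 3
G(19) = mex({0, 1, 3, 4, 5, 7}) = 2
G(20) = mex({0, 2, 3, 4, 5, 6, 7}) = 1
G(21) = mex({0, 1, 2, 3, 5, 6, 7}) = 4
G(22) = mex({0, 1, 2, 3, 4, 5, 7}) = 6
G(23) = mex({0, 1, 2, 3, 4, 5, 6}) = 7
G(24) = mex({0, 1, 2, 3, 5, 6, 7}) = 4
Therefore G(24) = 4.

4


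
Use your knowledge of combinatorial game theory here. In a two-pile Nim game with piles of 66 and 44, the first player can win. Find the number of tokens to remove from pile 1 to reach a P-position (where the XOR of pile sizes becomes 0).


Piles: 66 and 44
Current XOR: 66 XOR 44 = 110 (non-zero, so this is an N-position).
To make the XOR zero, we need to find a move that balances the piles.
For pile 1 (size 66): target = 66 XOR 110 = 44
We reduce pile 1 from 66 to 44.
Tokens removed: 66 - 44 = 22
Verification: 44 XOR 44 = 0

22


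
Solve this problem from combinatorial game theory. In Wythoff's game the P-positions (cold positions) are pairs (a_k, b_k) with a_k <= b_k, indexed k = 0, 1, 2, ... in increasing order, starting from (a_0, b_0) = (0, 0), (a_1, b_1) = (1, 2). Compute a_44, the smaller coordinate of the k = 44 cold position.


By Wythoff's theorem, a_k = floor(k * phi) and b_k = floor(k * phi^2) = a_k + k, where phi = (1 + sqrt(5))/2 is the golden ratio.
phi = (1 + sqrt(5))/2 = 1.618034
k = 44
k * phi = 44 * 1.618034 = 71.193496
a_44 = floor(k * phi) = 71

71


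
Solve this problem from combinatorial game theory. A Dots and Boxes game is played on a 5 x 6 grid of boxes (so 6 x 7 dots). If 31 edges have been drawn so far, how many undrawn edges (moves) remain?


Grid: 5 x 6 boxes, i.e. 6 rows and 7 columns of dots.
Horizontal edges: (rows + 1) * cols = 6 * 6 = 36
Vertical edges: rows * (cols + 1) = 5 * 7 = 35
Total edges: 36 + 35 = 71
Edges drawn: 31
Remaining: 71 - 31 = 40

40


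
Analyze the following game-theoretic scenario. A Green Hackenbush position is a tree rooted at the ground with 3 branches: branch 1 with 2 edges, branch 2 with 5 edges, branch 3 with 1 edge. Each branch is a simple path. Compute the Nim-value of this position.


The tree has 3 branches from the ground vertex.
In Green Hackenbush, the Nim-value of a simple path of length k is k.
Branch 1: length 2, Nim-value = 2
Branch 2: length 5, Nim-value = 5
Branch 3: length 1, Nim-value = 1
Total Nim-value = XOR of all branch values:
0 XOR 2 = 2
2 XOR 5 = 7
7 XOR 1 = 6
Nim-value of the tree = 6

6


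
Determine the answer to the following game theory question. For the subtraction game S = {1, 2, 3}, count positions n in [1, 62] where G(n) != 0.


Subtraction set S = {1, 2, 3}, so G(n) = n mod 4.
G(n) = 0 when n is a multiple of 4.
Multiples of 4 in [1, 62]: 15
N-positions (nonzero Grundy) = 62 - 15 = 47

47


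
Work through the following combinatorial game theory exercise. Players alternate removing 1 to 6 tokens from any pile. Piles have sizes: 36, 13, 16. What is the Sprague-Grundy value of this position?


Subtraction set: {1, 2, 3, 4, 5, 6}
For this subtraction set, G(n) = n mod 7 (period = max + 1 = 7).
Pile 1 (size 36): G(36) = 36 mod 7 = 1
Pile 2 (size 13): G(13) = 13 mod 7 = 6
Pile 3 (size 16): G(16) = 16 mod 7 = 2
Total Grundy value = XOR of all: 1 XOR 6 XOR 2 = 5

5


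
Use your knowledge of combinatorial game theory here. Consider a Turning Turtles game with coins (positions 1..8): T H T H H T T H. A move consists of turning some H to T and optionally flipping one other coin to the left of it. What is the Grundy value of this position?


Coins: T H T H H T T H
Key fact: a single head at position k behaves exactly like a Nim heap of size k (turning it to T and optionally flipping a coin at j < k corresponds to moving the heap from k to j, or to 0), and heads combine as a disjunctive sum (two heads at the same place would cancel, matching j XOR j = 0). So the Nim-value is the XOR of the 1-indexed positions of the heads.
Face-up positions (1-indexed): [2, 4, 5, 8]
XOR 0 with 2: 0 XOR 2 = 2
XOR 2 with 4: 2 XOR 4 = 6
XOR 6 with 5: 6 XOR 5 = 3
XOR 3 with 8: 3 XOR 8 = 11
Nim-value = 11

11


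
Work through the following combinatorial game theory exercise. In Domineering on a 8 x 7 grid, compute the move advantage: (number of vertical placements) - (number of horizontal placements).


Board is 8 x 7 (rows x cols).
Left (vertical) placements: (rows-1) * cols = 7 * 7 = 49
Right (horizontal) placements: rows * (cols-1) = 8 * 6 = 48
Advantage = Left - Right = 49 - 48 = 1

1


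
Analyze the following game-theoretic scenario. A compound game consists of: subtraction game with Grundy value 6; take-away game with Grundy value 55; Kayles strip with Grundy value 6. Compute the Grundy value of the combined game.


By the Sprague-Grundy theorem, the Grundy value of a sum of games is the XOR of individual Grundy values.
subtraction game: Grundy value = 6. Running XOR: 0 XOR 6 = 6
take-away game: Grundy value = 55. Running XOR: 6 XOR 55 = 49
Kayles strip: Grundy value = 6. Running XOR: 49 XOR 6 = 55
The combined Grundy value is 55.

55


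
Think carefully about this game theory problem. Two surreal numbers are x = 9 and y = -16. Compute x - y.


x = 9, y = -16
x - y = 9 - -16 = 25

25


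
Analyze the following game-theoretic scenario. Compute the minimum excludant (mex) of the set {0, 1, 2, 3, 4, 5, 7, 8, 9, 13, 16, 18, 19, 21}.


Set = {0, 1, 2, 3, 4, 5, 7, 8, 9, 13, 16, 18, 19, 21}
0 is in the set.
1 is in the set.
2 is in the set.
3 is in the set.
4 is in the set.
5 is in the set.
6 is NOT in the set. This is the mex.
mex = 6

6


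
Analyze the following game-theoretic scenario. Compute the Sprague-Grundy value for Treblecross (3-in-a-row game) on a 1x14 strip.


Treblecross: place X on empty cells; 3-in-a-row wins.
Playing within two cells of an existing X lets the opponent win at once, so sensible play treats the cells i-2..i+2 around each X as dead. The player left with no safe cell loses, so this is a normal-play take-away game on strips of safe cells.
Placing X at cell i (0-indexed) of a strip of k safe cells leaves independent strips of sizes max(0, i-2) and max(0, k-i-3). Hence G(k) = mex{ G(max(0,i-2)) XOR G(max(0,k-i-3)) : 0 <= i < k }, with G(0) = 0.
G(1): splits (0,0):0^0=0 -> mex({0}) = 1
G(2): splits (0,0):0^0=0 -> mex({0}) = 1
G(3): splits (0,0):0^0=0 -> mex({0}) = 1
G(4): splits (0,1):0^1=1 (0,0):0^0=0 -> mex({0, 1}) = 2
G(5): splits (0,2):0^1=1 (0,1):0^1=1 (0,0):0^0=0 -> mex({0, 1}) = 2
G(6) = mex({1}) = 0
G(7) = mex({0, 1, 2}) = 3
G(8) = mex({0, 1, 2}) = 3
G(9) = mex({0, 2}) = 1
G(10) = mex({0, 2, 3}) = 1
G(11) = mex({0, 3}) = 1
G(12) = mex({1, 3}) = 0
G(13) = mex({0, 1, 2, 3}) = 4
G(14) = mex({0, 1, 2}) = 3
Therefore G(14) = 3.

3


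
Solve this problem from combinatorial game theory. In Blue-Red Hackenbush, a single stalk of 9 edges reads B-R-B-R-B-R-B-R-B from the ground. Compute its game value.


Edges (from ground): B-R-B-R-B-R-B-R-B
By Berlekamp's sign-expansion rule, a Blue-Red Hackenbush stalk has the value of the surreal number whose sign sequence is the edge sequence with B -> + and R -> -.
Sign sequence: +-+-+-+-+
Trace the sign expansion in the surreal number tree, starting from 0:
Edge 1: B (sign +) -> bounds (0, +inf), value = 1
Edge 2: R (sign -) -> bounds (0, 1), value = 1/2
Edge 3: B (sign +) -> bounds (1/2, 1), value = 3/4
Edge 4: R (sign -) -> bounds (1/2, 3/4), value = 5/8
Edge 5: B (sign +) -> bounds (5/8, 3/4), value = 11/16
Edge 6: R (sign -) -> bounds (5/8, 11/16), value = 21/32
Edge 7: B (sign +) -> bounds (21/32, 11/16), value = 43/64
Edge 8: R (sign -) -> bounds (21/32, 43/64), value = 85/128
Edge 9: B (sign +) -> bounds (85/128, 43/64), value = 171/256
Game value = 171/256

171/256


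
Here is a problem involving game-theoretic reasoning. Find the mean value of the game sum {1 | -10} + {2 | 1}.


G1 = {1 | -10}, G2 = {2 | 1}
Each is a switch {a | b} with numbers a > b; its mean value is (a + b)/2, and mean value is additive over game sums: m(G1 + G2) = m(G1) + m(G2).
Mean of G1 = (1 + (-10))/2 = -9/2 = -9/2
Mean of G2 = (2 + (1))/2 = 3/2 = 3/2
Mean of G1 + G2 = -9/2 + 3/2 = -3

-3


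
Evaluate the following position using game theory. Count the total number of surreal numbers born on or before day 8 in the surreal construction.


Day 0: {|} = 0 is born. Count = 1.
Day n: the number of surreal numbers born by day n is 2^(n+1) - 1.
By day 0: 2^1 - 1 = 1
By day 1: 2^2 - 1 = 3
By day 2: 2^3 - 1 = 7
By day 3: 2^4 - 1 = 15
By day 4: 2^5 - 1 = 31
By day 5: 2^6 - 1 = 63
By day 6: 2^7 - 1 = 127
By day 7: 2^8 - 1 = 255
By day 8: 2^9 - 1 = 511
By day 8: 511 surreal numbers.

511


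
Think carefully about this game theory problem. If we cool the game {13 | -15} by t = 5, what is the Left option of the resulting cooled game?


Original game: {13 | -15} (a switch {a | b} with a > b).
Cooling by t (for t below the temperature (a - b)/2 = 14) taxes each move by t: {a | b} cooled by t is {a - t | b + t}.
Cooling amount: t = 5
Cooled Left option: 13 - 5 = 8
Cooled Right option: -15 + 5 = -10
Cooled game: {8 | -10}
Left option = 8

8


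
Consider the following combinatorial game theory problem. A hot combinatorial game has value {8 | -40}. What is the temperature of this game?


The game is {8 | -40}, a switch {a | b} with numbers a > b.
Cooling {a | b} by t gives {a - t | b + t}, which stops being hot when a - t = b + t, i.e. at t = (a - b)/2. So the temperature of a switch is (a - b)/2.
Temperature = (Left option - Right option) / 2
= (8 - (-40)) / 2
= 48 / 2
= 24

24


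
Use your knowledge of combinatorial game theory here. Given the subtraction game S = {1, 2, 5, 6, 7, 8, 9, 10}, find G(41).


The subtraction set is S = {1, 2, 5, 6, 7, 8, 9, 10}.
G(k) = mex{ G(k - s) : s in S, s <= k }. We compute iteratively: G(0) = 0.
G(1) = mex({0}) = 1
G(2) = mex({0, 1}) = 2
G(3) = mex({1, 2}) = 0
G(4) = mex({0, 2}) = 1
G(5) = mex({0, 1}) = 2
G(6) = mex({0, 1, 2}) = 3
G(7) = mex({0, 1, 2, 3}) = 4
G(8) = mex({0, 1, 2, 3, 4}) = 5
G(9) = mex({0, 1, 2, 4, 5}) = 3
G(10) = mex({0, 1, 2, 3, 5}) = 4
G(11) = mex({0, 1, 2, 3, 4}) = 5
G(12) = mex({0, 1, 2, 3, 4, 5}) = 6
G(13) = mex({0, 1, 2, 3, 4, 5, 6}) = 7
G(14) = mex({1, 2, 3, 4, 5, 6, 7}) = 0
G(15) = mex({0, 2, 3, 4, 5, 7}) = 1
G(16) = mex({0, 1, 3, 4, 5}) = 2
G(17) = mex({1, 2, 3, 4, 5, 6}) = 0
G(18) = mex({0, 2, 3, 4, 5, 6, 7}) = 1
G(19) = mex({0, 1, 3, 4, 5, 6, 7}) = 2
G(20) = mex({0, 1, 2, 4, 5, 6, 7}) = 3
G(21) = mex({0, 1, 2, 3, 5, 6, 7}) = 4
G(22) = mex({0, 1, 2, 3, 4, 6, 7}) = 5
G(23) = mex({0, 1, 2, 4, 5, 7}) = 3
Observe that G(14)..G(23) = 0, 1, 2, 0, 1, 2, 3, 4, 5, 3 repeats G(0)..G(9) = 0, 1, 2, 0, 1, 2, 3, 4, 5, 3.
For k >= max(S) = 10, G(k) is determined by the previous 10 values G(k-10)..G(k-1); a window of 10 consecutive values has recurred shifted by 14, so by induction G(k + 14) = G(k) for all k >= 0: the sequence is periodic from the start with period 14.
One period: G(0..13) = 0, 1, 2, 0, 1, 2, 3, 4, 5, 3, 4, 5, 6, 7.
41 mod 14 = 13, so G(41) = G(13) = 7.

7


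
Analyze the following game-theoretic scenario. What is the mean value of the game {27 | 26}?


Game = {27 | 26}, a switch {a | b} with numbers a > b.
Its thermograph has left wall a - t and right wall b + t, which meet at t = (a - b)/2, where both equal (a + b)/2. So the mast (mean value) is at (a + b)/2.
Mean = (27 + (26))/2 = 53/2 = 53/2

53/2


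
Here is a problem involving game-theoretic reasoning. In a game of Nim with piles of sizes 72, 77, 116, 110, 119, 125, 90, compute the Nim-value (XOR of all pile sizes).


We need the XOR (exclusive or) of all pile sizes.
After XOR-ing pile 1 (size 72): 0 XOR 72 = 72
After XOR-ing pile 2 (size 77): 72 XOR 77 = 5
After XOR-ing pile 3 (size 116): 5 XOR 116 = 113
After XOR-ing pile 4 (size 110): 113 XOR 110 = 31
After XOR-ing pile 5 (size 119): 31 XOR 119 = 104
After XOR-ing pile 6 (size 125): 104 XOR 125 = 21
After XOR-ing pile 7 (size 90): 21 XOR 90 = 79
The Nim-value of this position is 79.

79


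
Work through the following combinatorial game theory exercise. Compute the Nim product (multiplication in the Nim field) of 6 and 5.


Nim multiplication is bilinear over XOR: (u XOR v) * w = (u*w) XOR (v*w).
So we split each operand into its bit components and XOR the pairwise Nim products.
6 = 2 + 4 (as XOR of powers of 2).
5 = 1 + 4 (as XOR of powers of 2).
Using the standard Nim-product table on single bits:
  2*2 = 3,   2*4 = 8,   2*8 = 12,
  4*4 = 6,   4*8 = 11,  8*8 = 13,
and  1*x = x (identity), k*l = l*k (commutative).
Pairwise Nim products:
  2 * 1 = 2
  2 * 4 = 8
  4 * 1 = 4
  4 * 4 = 6
XOR them: 2 XOR 8 XOR 4 XOR 6 = 8.
Result: 6 * 5 = 8 (in Nim).

8


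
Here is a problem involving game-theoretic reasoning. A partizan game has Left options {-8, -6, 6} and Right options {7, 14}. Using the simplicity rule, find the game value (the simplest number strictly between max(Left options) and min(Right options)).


Left options: {-8, -6, 6}, max = 6
Right options: {7, 14}, min = 7
All options are numbers and max(Left) < min(Right), so by the simplicity theorem the value is the simplest (earliest-born) number strictly between 6 and 7.
No integer lies strictly between 6 and 7, so the value is the dyadic rational m/2^k in the interval with the smallest k (then m odd); search k = 1, 2, ...:
Denominator 2: 13/2 lies strictly between 6 and 7 -- found.
The simplest number in the interval is 13/2.
Game value = 13/2

13/2


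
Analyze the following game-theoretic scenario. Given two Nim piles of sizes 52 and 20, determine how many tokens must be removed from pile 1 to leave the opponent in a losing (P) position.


Piles: 52 and 20
Current XOR: 52 XOR 20 = 32 (non-zero, so this is an N-position).
To make the XOR zero, we need to find a move that balances the piles.
For pile 1 (size 52): target = 52 XOR 32 = 20
We reduce pile 1 from 52 to 20.
Tokens removed: 52 - 20 = 32
Verification: 20 XOR 20 = 0

32


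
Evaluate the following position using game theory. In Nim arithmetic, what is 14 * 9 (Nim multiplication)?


Nim multiplication is bilinear over XOR: (u XOR v) * w = (u*w) XOR (v*w).
So we split each operand into its bit components and XOR the pairwise Nim products.
14 = 2 + 4 + 8 (as XOR of powers of 2).
9 = 1 + 8 (as XOR of powers of 2).
Using the standard Nim-product table on single bits:
  2*2 = 3,   2*4 = 8,   2*8 = 12,
  4*4 = 6,   4*8 = 11,  8*8 = 13,
and  1*x = x (identity), k*l = l*k (commutative).
Pairwise Nim products:
  2 * 1 = 2
  2 * 8 = 12
  4 * 1 = 4
  4 * 8 = 11
  8 * 1 = 8
  8 * 8 = 13
XOR them: 2 XOR 12 XOR 4 XOR 11 XOR 8 XOR 13 = 4.
Result: 14 * 9 = 4 (in Nim).

4


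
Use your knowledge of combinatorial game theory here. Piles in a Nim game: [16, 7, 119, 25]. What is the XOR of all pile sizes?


We need the XOR (exclusive or) of all pile sizes.
After XOR-ing pile 1 (size 16): 0 XOR 16 = 16
After XOR-ing pile 2 (size 7): 16 XOR 7 = 23
After XOR-ing pile 3 (size 119): 23 XOR 119 = 96
After XOR-ing pile 4 (size 25): 96 XOR 25 = 121
The Nim-value of this position is 121.

121


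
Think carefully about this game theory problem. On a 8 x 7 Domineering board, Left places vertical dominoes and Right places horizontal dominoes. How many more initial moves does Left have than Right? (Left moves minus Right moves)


Board is 8 x 7 (rows x cols).
Left (vertical) placements: (rows-1) * cols = 7 * 7 = 49
Right (horizontal) placements: rows * (cols-1) = 8 * 6 = 48
Advantage = Left - Right = 49 - 48 = 1

1


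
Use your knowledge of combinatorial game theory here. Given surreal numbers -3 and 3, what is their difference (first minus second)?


x = -3, y = 3
x - y = -3 - 3 = -6

-6


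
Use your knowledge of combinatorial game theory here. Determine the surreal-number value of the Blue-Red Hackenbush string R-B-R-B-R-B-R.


Edges (from ground): R-B-R-B-R-B-R
By Berlekamp's sign-expansion rule, a Blue-Red Hackenbush stalk has the value of the surreal number whose sign sequence is the edge sequence with B -> + and R -> -.
Sign sequence: -+-+-+-
Trace the sign expansion in the surreal number tree, starting from 0:
Edge 1: R (sign -) -> bounds (-inf, 0), value = -1
Edge 2: B (sign +) -> bounds (-1, 0), value = -1/2
Edge 3: R (sign -) -> bounds (-1, -1/2), value = -3/4
Edge 4: B (sign +) -> bounds (-3/4, -1/2), value = -5/8
Edge 5: R (sign -) -> bounds (-3/4, -5/8), value = -11/16
Edge 6: B (sign +) -> bounds (-11/16, -5/8), value = -21/32
Edge 7: R (sign -) -> bounds (-11/16, -21/32), value = -43/64
Game value = -43/64

-43/64


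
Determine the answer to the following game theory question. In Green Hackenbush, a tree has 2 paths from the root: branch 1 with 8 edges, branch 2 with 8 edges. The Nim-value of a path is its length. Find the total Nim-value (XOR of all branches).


The tree has 2 branches from the ground vertex.
In Green Hackenbush, the Nim-value of a simple path of length k is k.
Branch 1: length 8, Nim-value = 8
Branch 2: length 8, Nim-value = 8
Total Nim-value = XOR of all branch values:
0 XOR 8 = 8
8 XOR 8 = 0
Nim-value of the tree = 0

0


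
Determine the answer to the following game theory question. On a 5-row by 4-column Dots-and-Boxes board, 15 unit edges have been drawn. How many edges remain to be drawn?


Grid: 5 x 4 boxes, i.e. 6 rows and 5 columns of dots.
Horizontal edges: (rows + 1) * cols = 6 * 4 = 24
Vertical edges: rows * (cols + 1) = 5 * 5 = 25
Total edges: 24 + 25 = 49
Edges drawn: 15
Remaining: 49 - 15 = 34

34


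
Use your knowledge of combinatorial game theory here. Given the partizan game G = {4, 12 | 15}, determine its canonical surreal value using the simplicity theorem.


Left options: {4, 12}, max = 12
Right options: {15}, min = 15
All options are numbers and max(Left) < min(Right), so by the simplicity theorem the value is the simplest (earliest-born) number strictly between 12 and 15.
Integers 13 through 14 all lie strictly between 12 and 15.
Among integers, the simplest (lowest birthday = smallest |n|; 0 is born on day 0, +-n on day n) is 13.
No non-integer in the interval can be simpler: if x is a non-integer in the interval, then floor(x) or ceil(x) also lies in the interval (the interval contains an integer), and both are proper prefixes of x's sign expansion, i.e. born earlier. So the game value is 13.
Game value = 13

13


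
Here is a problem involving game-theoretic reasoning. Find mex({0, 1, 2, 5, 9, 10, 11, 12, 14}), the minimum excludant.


Set = {0, 1, 2, 5, 9, 10, 11, 12, 14}
0 is in the set.
1 is in the set.
2 is in the set.
3 is NOT in the set. This is the mex.
mex = 3

3


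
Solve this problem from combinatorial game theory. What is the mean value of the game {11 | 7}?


Game = {11 | 7}, a switch {a | b} with numbers a > b.
Its thermograph has left wall a - t and right wall b + t, which meet at t = (a - b)/2, where both equal (a + b)/2. So the mast (mean value) is at (a + b)/2.
Mean = (11 + (7))/2 = 18/2 = 9

9


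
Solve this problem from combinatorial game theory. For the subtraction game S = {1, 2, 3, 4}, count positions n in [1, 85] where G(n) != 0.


Subtraction set S = {1, 2, 3, 4}, so G(n) = n mod 5.
G(n) = 0 when n is a multiple of 5.
Multiples of 5 in [1, 85]: 17
N-positions (nonzero Grundy) = 85 - 17 = 68

68


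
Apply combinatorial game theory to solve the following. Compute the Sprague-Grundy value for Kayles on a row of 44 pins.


Kayles: a move removes 1 or 2 adjacent pins from a contiguous row.
Removing pins from a row of k leaves two independent rows (a, b) with a + b = k - 1 (one pin) or a + b = k - 2 (two pins); an end removal gives a = 0.
By Sprague-Grundy, G(k) = mex{ G(a) XOR G(b) } over all these splits. G(0) = 0.
G(1): splits (0,0):0^0=0 -> mex({0}) = 1
G(2): splits (0,1):0^1=1 (0,0):0^0=0 -> mex({0, 1}) = 2
G(3): splits (0,2):0^2=2 (1,1):1^1=0 (0,1):0^1=1 -> mex({0, 1, 2}) = 3
G(4): splits (0,3):0^3=3 (1,2):1^2=3 (0,2):0^2=2 (1,1):1^1=0 -> mex({0, 2, 3}) = 1
G(5): splits (0,4):0^1=1 (1,3):1^3=2 (2,2):2^2=0 (0,3):0^3=3 (1,2):1^2=3 -> mex({0, 1, 2, 3}) = 4
G(6) = mex({0, 1, 2, 4}) = 3
G(7) = mex({0, 1, 3, 4, 5}) = 2
G(8) = mex({0, 2, 3, 5, 6}) = 1
G(9) = mex({0, 1, 2, 3, 6, 7}) = 4
G(10) = mex({0, 1, 3, 4, 5, 7}) = 2
G(11) = mex({0, 1, 2, 3, 4, 5}) = 6
G(12) = mex({0, 1, 2, 3, 5, 6, 7}) = 4
G(13) = mex({0, 2, 3, 4, 6, 7}) = 1
G(14) = mex({0, 1, 4, 5, 6, 7}) = 2
G(15) = mex({0, 1, 2, 3, 4, 5, 6}) = 7
G(16) = mex({0, 2, 3, 5, 6, 7}) = 1
G(17) = mex({0, 1, 2, 3, 5, 6, 7}) = 4
G(18) = mex({0, 1, 2, 4, 5, 6}) = 3
G(19) = mex({0, 1, 3, 4, 5, 7}) = 2
G(20) = mex({0, 2, 3, 4, 5, 6, 7}) = 1
G(21) = mex({0, 1, 2, 3, 5, 6, 7}) = 4
G(22) = mex({0, 1, 2, 3, 4, 5, 7}) = 6
G(23) = mex({0, 1, 2, 3, 4, 5, 6}) = 7
G(24) = mex({0, 1, 2, 3, 5, 6, 7}) = 4
G(25) = mex({0, 2, 3, 4, 6, 7}) = 1
G(26) = mex({0, 1, 3, 4, 5, 6, 7}) = 2
G(27) = mex({0, 1, 2, 3, 4, 5, 6, 7}) = 8
G(28) = mex({0, 1, 2, 3, 4, 6, 7, 8}) = 5
G(29) = mex({0, 1, 2, 3, 5, 6, 7, 8, 9}) = 4
G(30) = mex({0, 1, 2, 3, 4, 5, 6, 9, 10}) = 7
G(31) = mex({0, 1, 3, 4, 5, 7, 10, 11}) = 2
G(32) = mex({0, 2, 3, 4, 5, 6, 7, 9, 11}) = 1
G(33) = mex({0, 1, 2, 3, 4, 5, 6, 7, 9, 12}) = 8
G(34) = mex({0, 1, 2, 3, 4, 5, 7, 8, 11, 12}) = 6
G(35) = mex({0, 1, 2, 3, 4, 5, 6, 8, 9, 10, 11}) = 7
G(36) = mex({0, 1, 2, 3, 5, 6, 7, 9, 10}) = 4
G(37) = mex({0, 2, 3, 4, 6, 7, 9, 10, 11, 12}) = 1
G(38) = mex({0, 1, 3, 4, 5, 6, 7, 9, 10, 11, 12}) = 2
G(39) = mex({0, 1, 2, 4, 5, 6, 7, 9, 10, 12, 14}) = 3
G(40) = mex({0, 2, 3, 4, 6, 7, 11, 12, 14}) = 1
G(41) = mex({0, 1, 2, 3, 5, 6, 7, 9, 10, 11, 12}) = 4
G(42) = mex({0, 1, 2, 3, 4, 5, 6, 9, 10}) = 7
G(43) = mex({0, 1, 3, 4, 5, 7, 9, 10, 12, 15}) = 2
G(44) = mex({0, 2, 3, 4, 5, 6, 7, 9, 10, 12, 15}) = 1
Therefore G(44) = 1.

1


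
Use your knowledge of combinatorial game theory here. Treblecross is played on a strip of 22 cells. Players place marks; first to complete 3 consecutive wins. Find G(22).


Treblecross: place X on empty cells; 3-in-a-row wins.
Playing within two cells of an existing X lets the opponent win at once, so sensible play treats the cells i-2..i+2 around each X as dead. The player left with no safe cell loses, so this is a normal-play take-away game on strips of safe cells.
Placing X at cell i (0-indexed) of a strip of k safe cells leaves independent strips of sizes max(0, i-2) and max(0, k-i-3). Hence G(k) = mex{ G(max(0,i-2)) XOR G(max(0,k-i-3)) : 0 <= i < k }, with G(0) = 0.
G(1): splits (0,0):0^0=0 -> mex({0}) = 1
G(2): splits (0,0):0^0=0 -> mex({0}) = 1
G(3): splits (0,0):0^0=0 -> mex({0}) = 1
G(4): splits (0,1):0^1=1 (0,0):0^0=0 -> mex({0, 1}) = 2
G(5): splits (0,2):0^1=1 (0,1):0^1=1 (0,0):0^0=0 -> mex({0, 1}) = 2
G(6) = mex({1}) = 0
G(7) = mex({0, 1, 2}) = 3
G(8) = mex({0, 1, 2}) = 3
G(9) = mex({0, 2}) = 1
G(10) = mex({0, 2, 3}) = 1
G(11) = mex({0, 3}) = 1
G(12) = mex({1, 3}) = 0
G(13) = mex({0, 1, 2, 3}) = 4
G(14) = mex({0, 1, 2}) = 3
G(15) = mex({0, 1, 2}) = 3
G(16) = mex({0, 1, 2, 4}) = 3
G(17) = mex({0, 1, 3, 4}) = 2
G(18) = mex({0, 1, 3, 4}) = 2
G(19) = mex({0, 1, 3, 5}) = 2
G(20) = mex({0, 1, 2, 3, 5}) = 4
G(21) = mex({0, 1, 2, 3, 5}) = 4
G(22) = mex({1, 2, 6}) = 0
Therefore G(22) = 0.

0
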